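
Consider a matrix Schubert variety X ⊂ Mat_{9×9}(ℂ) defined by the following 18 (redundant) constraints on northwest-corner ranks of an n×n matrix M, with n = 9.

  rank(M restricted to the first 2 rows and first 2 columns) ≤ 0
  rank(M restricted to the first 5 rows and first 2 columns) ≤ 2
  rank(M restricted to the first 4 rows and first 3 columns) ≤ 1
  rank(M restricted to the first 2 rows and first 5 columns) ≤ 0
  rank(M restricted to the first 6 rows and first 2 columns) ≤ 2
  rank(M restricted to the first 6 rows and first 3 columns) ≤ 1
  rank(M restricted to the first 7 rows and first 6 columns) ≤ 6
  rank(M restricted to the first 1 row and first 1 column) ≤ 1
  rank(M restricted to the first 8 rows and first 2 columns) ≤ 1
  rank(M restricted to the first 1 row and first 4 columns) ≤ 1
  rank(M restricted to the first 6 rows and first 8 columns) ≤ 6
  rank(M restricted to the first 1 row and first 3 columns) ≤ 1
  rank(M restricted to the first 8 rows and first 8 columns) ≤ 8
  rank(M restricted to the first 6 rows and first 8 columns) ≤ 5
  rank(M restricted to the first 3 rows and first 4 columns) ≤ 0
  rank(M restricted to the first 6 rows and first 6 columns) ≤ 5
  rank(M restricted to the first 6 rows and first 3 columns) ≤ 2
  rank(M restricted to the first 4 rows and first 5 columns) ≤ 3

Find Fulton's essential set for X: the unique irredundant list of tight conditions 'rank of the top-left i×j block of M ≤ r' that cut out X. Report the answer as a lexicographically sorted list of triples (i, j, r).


Recovering R(i,j) via the rank-extension bound from the 18 conditions:

  0, 0, 0, 0, 0, 1, 1, 1, 1
  0, 0, 0, 0, 0, 1, 2, 2, 2
  0, 0, 0, 0, 1, 2, 3, 3, 3
  1, 1, 1, 1, 2, 3, 4, 4, 4
  1, 1, 1, 2, 3, 4, 5, 5, 5
  1, 1, 1, 2, 3, 4, 5, 5, 6
  1, 1, 2, 3, 4, 5, 6, 6, 7
  1, 1, 2, 3, 4, 5, 6, 7, 8
  1, 2, 3, 4, 5, 6, 7, 8, 9

giving w = (6, 7, 5, 1, 4, 9, 3, 8, 2) via Δ²R.

5 SE-corners of the 21-cell Rothe diagram give Ess(w):

[(2, 5, 0), (3, 4, 0), (6, 3, 1), (6, 8, 5), (8, 2, 1)]


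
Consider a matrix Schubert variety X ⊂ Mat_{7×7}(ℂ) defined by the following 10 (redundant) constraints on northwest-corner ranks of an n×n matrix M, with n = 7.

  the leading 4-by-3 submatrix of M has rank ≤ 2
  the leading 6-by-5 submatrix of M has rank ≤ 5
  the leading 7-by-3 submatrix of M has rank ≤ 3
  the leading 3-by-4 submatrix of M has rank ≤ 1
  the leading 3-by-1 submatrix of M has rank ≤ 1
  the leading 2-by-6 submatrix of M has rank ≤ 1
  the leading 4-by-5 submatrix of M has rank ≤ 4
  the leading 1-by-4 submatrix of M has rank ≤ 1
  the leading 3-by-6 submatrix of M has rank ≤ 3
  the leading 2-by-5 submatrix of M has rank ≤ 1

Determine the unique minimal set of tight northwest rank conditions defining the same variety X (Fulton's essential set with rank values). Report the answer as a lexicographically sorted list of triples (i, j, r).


Rank table r_w(7×7) implied by the 10 constraints:

  1 | 1 | 1 | 1 | 1 | 1 | 1
  1 | 1 | 1 | 1 | 1 | 1 | 2
  1 | 1 | 1 | 1 | 2 | 2 | 3
  1 | 2 | 2 | 2 | 3 | 3 | 4
  1 | 2 | 3 | 3 | 4 | 4 | 5
  1 | 2 | 3 | 4 | 5 | 5 | 6
  1 | 2 | 3 | 4 | 5 | 6 | 7

so w = (1, 7, 5, 2, 3, 4, 6).

Rothe diagram D(w) (8 cells), 2 SE-corners (essential conditions):

[(2, 6, 1), (3, 4, 1)]


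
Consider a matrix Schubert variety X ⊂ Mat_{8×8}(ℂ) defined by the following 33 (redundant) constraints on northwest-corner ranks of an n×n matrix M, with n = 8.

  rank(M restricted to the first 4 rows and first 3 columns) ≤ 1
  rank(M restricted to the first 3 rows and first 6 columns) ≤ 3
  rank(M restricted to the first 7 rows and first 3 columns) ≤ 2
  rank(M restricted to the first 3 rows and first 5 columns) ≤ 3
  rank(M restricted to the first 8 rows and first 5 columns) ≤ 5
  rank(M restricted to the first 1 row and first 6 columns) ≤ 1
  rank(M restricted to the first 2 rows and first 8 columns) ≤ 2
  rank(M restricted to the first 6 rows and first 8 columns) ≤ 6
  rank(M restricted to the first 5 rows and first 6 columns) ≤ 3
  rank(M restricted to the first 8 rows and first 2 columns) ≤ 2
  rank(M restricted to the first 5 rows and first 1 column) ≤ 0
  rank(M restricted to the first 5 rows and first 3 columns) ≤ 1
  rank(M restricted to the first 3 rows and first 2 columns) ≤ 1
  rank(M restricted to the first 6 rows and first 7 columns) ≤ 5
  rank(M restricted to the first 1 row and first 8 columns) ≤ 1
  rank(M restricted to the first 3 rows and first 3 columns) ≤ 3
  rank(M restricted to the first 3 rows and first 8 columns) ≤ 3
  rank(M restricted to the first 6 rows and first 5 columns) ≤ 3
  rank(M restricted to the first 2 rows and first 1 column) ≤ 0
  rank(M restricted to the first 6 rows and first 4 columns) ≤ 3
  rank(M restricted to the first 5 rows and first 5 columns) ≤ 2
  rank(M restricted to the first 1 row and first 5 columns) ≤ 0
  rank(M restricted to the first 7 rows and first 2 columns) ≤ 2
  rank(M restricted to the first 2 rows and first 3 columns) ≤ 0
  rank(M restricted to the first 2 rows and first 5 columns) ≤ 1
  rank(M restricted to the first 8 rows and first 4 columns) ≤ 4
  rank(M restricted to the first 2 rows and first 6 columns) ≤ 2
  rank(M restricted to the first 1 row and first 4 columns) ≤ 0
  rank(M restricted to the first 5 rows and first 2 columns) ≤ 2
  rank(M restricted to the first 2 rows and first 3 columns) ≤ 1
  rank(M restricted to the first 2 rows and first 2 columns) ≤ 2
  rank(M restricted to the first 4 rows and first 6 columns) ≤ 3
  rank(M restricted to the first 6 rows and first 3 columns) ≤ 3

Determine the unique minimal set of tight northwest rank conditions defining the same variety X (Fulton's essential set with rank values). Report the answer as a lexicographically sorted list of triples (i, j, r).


Recovering R(i,j) via the rank-extension bound from the 33 conditions:

  0 0 0 0 0 1 1 1
  0 0 0 1 1 2 2 2
  0 1 1 2 2 3 3 3
  0 1 1 2 2 3 4 4
  0 1 1 2 2 3 4 5
  1 2 2 3 3 4 5 6
  1 2 2 3 4 5 6 7
  1 2 3 4 5 6 7 8

reading off 1-entries of Δ²R: w = (6, 4, 2, 7, 8, 1, 5, 3).

Fulton essential set (6 of the 16 Rothe cells):

[(1, 5, 0), (2, 3, 0), (5, 1, 0), (5, 3, 1), (5, 5, 2), (7, 3, 2)]


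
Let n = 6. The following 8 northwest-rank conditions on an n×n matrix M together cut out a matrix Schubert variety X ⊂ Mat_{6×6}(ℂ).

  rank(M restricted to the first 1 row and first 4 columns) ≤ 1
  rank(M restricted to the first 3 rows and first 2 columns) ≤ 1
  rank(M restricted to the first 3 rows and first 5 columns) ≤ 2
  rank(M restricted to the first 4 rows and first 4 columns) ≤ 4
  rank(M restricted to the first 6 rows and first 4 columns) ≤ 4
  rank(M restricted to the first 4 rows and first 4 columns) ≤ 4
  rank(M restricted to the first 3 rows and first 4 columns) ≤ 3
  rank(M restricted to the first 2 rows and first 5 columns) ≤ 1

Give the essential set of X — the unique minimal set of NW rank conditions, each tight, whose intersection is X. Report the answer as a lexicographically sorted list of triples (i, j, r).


Propagating the 8 rank bounds to every northwest block:

  R[1]: 1, 1, 1, 1, 1, 1
  R[2]: 1, 1, 1, 1, 1, 2
  R[3]: 1, 1, 2, 2, 2, 3
  R[4]: 1, 2, 3, 3, 3, 4
  R[5]: 1, 2, 3, 4, 4, 5
  R[6]: 1, 2, 3, 4, 5, 6

reading off 1-entries of Δ²R: w = (1, 6, 3, 2, 4, 5).

Fulton essential set (2 of the 5 Rothe cells):

[(2, 5, 1), (3, 2, 1)]


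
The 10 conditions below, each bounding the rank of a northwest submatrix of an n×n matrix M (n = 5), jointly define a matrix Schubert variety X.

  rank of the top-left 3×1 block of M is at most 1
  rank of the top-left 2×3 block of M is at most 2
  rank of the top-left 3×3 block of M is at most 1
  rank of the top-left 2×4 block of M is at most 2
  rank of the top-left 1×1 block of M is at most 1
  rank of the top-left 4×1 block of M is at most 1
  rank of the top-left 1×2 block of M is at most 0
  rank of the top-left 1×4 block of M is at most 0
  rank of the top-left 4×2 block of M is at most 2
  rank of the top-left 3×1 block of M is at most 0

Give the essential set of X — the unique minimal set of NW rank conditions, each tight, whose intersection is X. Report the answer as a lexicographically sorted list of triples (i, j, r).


Propagating the 10 rank bounds to every northwest block:

  R[1]: 0  0  0  0  1
  R[2]: 0  1  1  1  2
  R[3]: 0  1  1  2  3
  R[4]: 1  2  2  3  4
  R[5]: 1  2  3  4  5

reading off 1-entries of Δ²R: w = (5, 2, 4, 1, 3).

3 SE-corners of the 7-cell Rothe diagram give Ess(w):

[(1, 4, 0), (3, 1, 0), (3, 3, 1)]


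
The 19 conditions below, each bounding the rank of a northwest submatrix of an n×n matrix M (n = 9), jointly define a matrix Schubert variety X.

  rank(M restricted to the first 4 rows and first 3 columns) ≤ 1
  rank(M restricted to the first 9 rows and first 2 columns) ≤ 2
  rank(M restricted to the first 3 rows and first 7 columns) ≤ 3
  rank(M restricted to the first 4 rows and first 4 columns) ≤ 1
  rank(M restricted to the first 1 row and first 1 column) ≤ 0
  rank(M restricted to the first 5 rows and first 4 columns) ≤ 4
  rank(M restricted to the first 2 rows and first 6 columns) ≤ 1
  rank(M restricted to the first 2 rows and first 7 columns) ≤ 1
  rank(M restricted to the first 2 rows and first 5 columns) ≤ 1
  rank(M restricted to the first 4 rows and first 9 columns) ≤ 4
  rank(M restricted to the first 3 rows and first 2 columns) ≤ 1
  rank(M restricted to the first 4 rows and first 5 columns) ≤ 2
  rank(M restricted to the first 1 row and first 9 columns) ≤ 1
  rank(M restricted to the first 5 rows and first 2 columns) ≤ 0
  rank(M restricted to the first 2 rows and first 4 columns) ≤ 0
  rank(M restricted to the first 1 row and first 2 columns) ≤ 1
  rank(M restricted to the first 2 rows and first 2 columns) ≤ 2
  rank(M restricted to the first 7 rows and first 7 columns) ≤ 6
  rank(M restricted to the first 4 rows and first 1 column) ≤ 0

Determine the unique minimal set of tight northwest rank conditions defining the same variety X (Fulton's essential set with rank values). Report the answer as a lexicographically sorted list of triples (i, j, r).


The tightest implied rank at each (i,j), from the 19 conditions:

  row 1: 0  0  0  0  1  1  1  1  1
  row 2: 0  0  0  0  1  1  1  2  2
  row 3: 0  0  1  1  2  2  2  3  3
  row 4: 0  0  1  1  2  3  3  4  4
  row 5: 0  0  1  2  3  4  4  5  5
  row 6: 1  1  2  3  4  5  5  6  6
  row 7: 1  2  3  4  5  6  6  7  7
  row 8: 1  2  3  4  5  6  7  8  8
  row 9: 1  2  3  4  5  6  7  8  9

second differences of R give the permutation w = (5, 8, 3, 6, 4, 1, 2, 7, 9).

D(w) has 17 cells with 4 SE-corners; essential set:

[(2, 4, 0), (2, 7, 1), (4, 4, 1), (5, 2, 0)]


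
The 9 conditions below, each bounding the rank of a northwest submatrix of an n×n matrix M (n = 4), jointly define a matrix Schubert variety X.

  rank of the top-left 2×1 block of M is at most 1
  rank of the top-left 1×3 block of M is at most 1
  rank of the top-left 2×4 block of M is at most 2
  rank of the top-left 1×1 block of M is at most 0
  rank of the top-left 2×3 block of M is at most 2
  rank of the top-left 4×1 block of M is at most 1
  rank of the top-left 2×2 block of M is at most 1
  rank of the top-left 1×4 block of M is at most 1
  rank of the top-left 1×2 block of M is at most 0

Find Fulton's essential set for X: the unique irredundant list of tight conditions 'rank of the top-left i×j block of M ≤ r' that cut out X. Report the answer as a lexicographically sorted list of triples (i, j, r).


The tightest implied rank at each (i,j), from the 9 conditions:

  row 1: 0, 0, 1, 1
  row 2: 1, 1, 2, 2
  row 3: 1, 2, 3, 3
  row 4: 1, 2, 3, 4

the unique w with this rank table is (3, 1, 2, 4).

D(w) has 2 cells with 1 SE-corner; essential set:

[(1, 2, 0)]


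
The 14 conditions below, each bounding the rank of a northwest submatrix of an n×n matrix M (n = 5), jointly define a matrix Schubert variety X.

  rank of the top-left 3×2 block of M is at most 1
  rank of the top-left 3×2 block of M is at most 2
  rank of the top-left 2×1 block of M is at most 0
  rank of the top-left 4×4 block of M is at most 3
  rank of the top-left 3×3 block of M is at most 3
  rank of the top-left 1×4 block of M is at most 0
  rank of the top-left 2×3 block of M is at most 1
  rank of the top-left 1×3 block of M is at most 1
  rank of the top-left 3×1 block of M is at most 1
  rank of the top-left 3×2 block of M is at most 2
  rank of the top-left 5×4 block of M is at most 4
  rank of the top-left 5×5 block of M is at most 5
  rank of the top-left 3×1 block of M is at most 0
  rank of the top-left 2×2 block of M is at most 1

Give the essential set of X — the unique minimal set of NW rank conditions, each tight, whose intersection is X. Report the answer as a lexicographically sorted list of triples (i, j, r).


Propagating the 14 rank bounds to every northwest block:

  R[1]: 0 | 0 | 0 | 0 | 1
  R[2]: 0 | 1 | 1 | 1 | 2
  R[3]: 0 | 1 | 2 | 2 | 3
  R[4]: 1 | 2 | 3 | 3 | 4
  R[5]: 1 | 2 | 3 | 4 | 5

reading off 1-entries of Δ²R: w = (5, 2, 3, 1, 4).

|D(w)|=6, |Ess(w)|=2:

[(1, 4, 0), (3, 1, 0)]


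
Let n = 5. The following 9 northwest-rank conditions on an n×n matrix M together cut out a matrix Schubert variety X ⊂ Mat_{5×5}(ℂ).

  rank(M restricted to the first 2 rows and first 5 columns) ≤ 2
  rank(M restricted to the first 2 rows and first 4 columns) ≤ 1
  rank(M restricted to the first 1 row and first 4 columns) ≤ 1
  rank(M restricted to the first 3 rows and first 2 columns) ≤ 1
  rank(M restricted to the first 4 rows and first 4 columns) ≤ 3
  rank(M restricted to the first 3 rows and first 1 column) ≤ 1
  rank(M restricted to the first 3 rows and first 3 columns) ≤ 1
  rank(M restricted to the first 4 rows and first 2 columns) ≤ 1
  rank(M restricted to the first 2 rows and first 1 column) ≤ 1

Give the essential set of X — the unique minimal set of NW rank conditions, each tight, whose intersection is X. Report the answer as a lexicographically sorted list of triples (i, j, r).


The tightest implied rank at each (i,j), from the 9 conditions:

  R[1]: 1  1  1  1  1
  R[2]: 1  1  1  1  2
  R[3]: 1  1  1  2  3
  R[4]: 1  1  2  3  4
  R[5]: 1  2  3  4  5

so w = (1, 5, 4, 3, 2).

Rothe diagram D(w) (6 cells), 3 SE-corners (essential conditions):

[(2, 4, 1), (3, 3, 1), (4, 2, 1)]


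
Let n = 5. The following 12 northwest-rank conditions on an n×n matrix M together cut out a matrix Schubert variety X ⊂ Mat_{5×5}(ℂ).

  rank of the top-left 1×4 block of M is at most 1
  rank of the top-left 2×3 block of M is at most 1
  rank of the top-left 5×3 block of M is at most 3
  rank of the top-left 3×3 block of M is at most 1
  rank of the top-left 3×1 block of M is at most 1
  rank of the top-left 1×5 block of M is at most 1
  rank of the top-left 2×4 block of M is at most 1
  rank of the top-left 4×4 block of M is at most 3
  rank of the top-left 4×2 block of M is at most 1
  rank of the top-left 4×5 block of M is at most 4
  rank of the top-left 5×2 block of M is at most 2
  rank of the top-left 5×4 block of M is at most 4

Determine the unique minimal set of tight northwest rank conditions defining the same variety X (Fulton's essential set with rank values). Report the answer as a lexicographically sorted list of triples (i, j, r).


Rank table r_w(5×5) implied by the 12 constraints:

  1, 1, 1, 1, 1
  1, 1, 1, 1, 2
  1, 1, 1, 2, 3
  1, 1, 2, 3, 4
  1, 2, 3, 4, 5

hence w(1..5) = (1, 5, 4, 3, 2).

|D(w)|=6, |Ess(w)|=3:

[(2, 4, 1), (3, 3, 1), (4, 2, 1)]


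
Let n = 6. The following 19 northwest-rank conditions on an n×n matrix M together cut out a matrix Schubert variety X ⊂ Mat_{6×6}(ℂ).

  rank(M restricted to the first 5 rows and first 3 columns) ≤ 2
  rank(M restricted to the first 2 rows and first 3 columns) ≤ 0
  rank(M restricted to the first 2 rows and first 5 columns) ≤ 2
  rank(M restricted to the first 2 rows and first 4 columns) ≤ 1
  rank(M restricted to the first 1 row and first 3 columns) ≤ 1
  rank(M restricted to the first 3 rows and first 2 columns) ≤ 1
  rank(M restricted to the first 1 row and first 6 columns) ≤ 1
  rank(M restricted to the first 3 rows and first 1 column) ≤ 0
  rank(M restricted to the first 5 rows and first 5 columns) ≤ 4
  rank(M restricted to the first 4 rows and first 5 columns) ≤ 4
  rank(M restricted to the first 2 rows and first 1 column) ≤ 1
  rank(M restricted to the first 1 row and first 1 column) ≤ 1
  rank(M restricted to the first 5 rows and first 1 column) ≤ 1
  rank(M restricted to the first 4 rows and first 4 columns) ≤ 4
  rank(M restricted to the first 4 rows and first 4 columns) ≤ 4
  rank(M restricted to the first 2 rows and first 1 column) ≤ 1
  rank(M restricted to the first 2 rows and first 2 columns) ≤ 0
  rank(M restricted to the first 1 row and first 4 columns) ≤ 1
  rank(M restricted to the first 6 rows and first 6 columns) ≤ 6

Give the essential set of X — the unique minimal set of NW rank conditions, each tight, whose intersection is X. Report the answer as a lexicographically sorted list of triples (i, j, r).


Recovering R(i,j) via the rank-extension bound from the 19 conditions:

  i=1: 0, 0, 0, 1, 1, 1
  i=2: 0, 0, 0, 1, 2, 2
  i=3: 0, 1, 1, 2, 3, 3
  i=4: 1, 2, 2, 3, 4, 4
  i=5: 1, 2, 2, 3, 4, 5
  i=6: 1, 2, 3, 4, 5, 6

reading off 1-entries of Δ²R: w = (4, 5, 2, 1, 6, 3).

D(w) has 8 cells with 3 SE-corners; essential set:

[(2, 3, 0), (3, 1, 0), (5, 3, 2)]


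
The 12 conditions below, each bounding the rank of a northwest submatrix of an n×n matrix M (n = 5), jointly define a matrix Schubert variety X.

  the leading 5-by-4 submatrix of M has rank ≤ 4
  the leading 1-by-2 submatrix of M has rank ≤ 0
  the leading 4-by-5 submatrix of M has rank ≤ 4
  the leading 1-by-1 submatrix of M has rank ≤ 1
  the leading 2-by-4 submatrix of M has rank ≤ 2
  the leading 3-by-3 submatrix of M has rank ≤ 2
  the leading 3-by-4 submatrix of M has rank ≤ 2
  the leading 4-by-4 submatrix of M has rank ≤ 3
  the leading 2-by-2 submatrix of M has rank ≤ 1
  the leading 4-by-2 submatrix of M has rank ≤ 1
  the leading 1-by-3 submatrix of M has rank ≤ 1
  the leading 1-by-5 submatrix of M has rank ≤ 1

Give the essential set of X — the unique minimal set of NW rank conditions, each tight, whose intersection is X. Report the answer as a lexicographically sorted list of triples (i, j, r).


The tightest implied rank at each (i,j), from the 12 conditions:

  row 1: 0  0  1  1  1
  row 2: 1  1  2  2  2
  row 3: 1  1  2  2  3
  row 4: 1  1  2  3  4
  row 5: 1  2  3  4  5

so w = (3, 1, 5, 4, 2).

D(w) has 5 cells with 3 SE-corners; essential set:

[(1, 2, 0), (3, 4, 2), (4, 2, 1)]


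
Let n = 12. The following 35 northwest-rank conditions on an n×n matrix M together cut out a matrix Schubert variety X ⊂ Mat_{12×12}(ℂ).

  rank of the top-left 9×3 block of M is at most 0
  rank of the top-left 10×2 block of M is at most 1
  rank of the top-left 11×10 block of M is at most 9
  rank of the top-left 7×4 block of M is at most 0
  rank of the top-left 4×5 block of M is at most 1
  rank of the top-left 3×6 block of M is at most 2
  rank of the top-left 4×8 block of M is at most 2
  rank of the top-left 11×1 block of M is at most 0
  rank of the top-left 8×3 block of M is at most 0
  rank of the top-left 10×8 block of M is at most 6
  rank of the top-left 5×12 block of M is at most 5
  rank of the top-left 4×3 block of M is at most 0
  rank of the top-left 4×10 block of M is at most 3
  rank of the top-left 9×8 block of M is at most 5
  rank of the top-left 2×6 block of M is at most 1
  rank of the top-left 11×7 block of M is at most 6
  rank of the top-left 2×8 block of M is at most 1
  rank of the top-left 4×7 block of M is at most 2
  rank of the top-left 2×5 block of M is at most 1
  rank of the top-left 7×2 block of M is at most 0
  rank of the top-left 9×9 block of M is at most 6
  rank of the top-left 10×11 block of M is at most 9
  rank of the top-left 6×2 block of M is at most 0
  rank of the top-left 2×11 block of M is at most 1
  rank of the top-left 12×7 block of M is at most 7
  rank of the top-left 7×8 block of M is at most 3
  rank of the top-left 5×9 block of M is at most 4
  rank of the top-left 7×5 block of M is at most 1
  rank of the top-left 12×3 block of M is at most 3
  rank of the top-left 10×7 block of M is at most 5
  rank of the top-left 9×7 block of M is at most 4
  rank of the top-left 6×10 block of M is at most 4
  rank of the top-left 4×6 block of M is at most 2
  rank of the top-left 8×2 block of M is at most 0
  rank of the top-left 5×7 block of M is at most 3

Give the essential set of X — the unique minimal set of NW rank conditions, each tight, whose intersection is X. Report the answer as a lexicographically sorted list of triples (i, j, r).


Recovering R(i,j) via the rank-extension bound from the 35 conditions:

  i=1: 0 0 0 0 1 1 1 1 1 1 1 1
  i=2: 0 0 0 0 1 1 1 1 1 1 1 2
  i=3: 0 0 0 0 1 2 2 2 2 2 2 3
  i=4: 0 0 0 0 1 2 2 2 3 3 3 4
  i=5: 0 0 0 0 1 2 3 3 4 4 4 5
  i=6: 0 0 0 0 1 2 3 3 4 4 5 6
  i=7: 0 0 0 0 1 2 3 3 4 5 6 7
  i=8: 0 0 0 1 2 3 4 4 5 6 7 8
  i=9: 0 0 0 1 2 3 4 5 6 7 8 9
  i=10: 0 1 1 2 3 4 5 6 7 8 9 10
  i=11: 0 1 2 3 4 5 6 7 8 9 10 11
  i=12: 1 2 3 4 5 6 7 8 9 10 11 12

second differences of R give the permutation w = (5, 12, 6, 9, 7, 11, 10, 4, 8, 2, 3, 1).

D(w) has 47 cells with 7 SE-corners; essential set:

[(2, 11, 1), (4, 8, 2), (6, 10, 4), (7, 4, 0), (7, 8, 3), (9, 3, 0), (11, 1, 0)]


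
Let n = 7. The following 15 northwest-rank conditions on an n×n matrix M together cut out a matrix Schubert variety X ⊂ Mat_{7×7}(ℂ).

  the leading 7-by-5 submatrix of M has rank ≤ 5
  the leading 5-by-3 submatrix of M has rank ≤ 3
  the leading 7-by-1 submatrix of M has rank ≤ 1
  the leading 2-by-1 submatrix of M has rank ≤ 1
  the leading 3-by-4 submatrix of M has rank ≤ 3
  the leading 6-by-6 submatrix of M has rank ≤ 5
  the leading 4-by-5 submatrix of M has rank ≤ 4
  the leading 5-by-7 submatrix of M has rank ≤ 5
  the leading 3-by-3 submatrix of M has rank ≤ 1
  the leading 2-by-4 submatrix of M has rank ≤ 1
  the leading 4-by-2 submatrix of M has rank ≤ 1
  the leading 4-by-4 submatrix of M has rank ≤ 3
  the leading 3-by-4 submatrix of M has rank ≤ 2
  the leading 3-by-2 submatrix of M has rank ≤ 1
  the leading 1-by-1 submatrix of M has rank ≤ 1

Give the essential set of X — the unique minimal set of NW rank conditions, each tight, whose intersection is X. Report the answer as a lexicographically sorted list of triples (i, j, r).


Recovering R(i,j) via the rank-extension bound from the 15 conditions:

  R[1]: 1  1  1  1  1  1  1
  R[2]: 1  1  1  1  2  2  2
  R[3]: 1  1  1  2  3  3  3
  R[4]: 1  1  2  3  4  4  4
  R[5]: 1  2  3  4  5  5  5
  R[6]: 1  2  3  4  5  5  6
  R[7]: 1  2  3  4  5  6  7

hence w(1..7) = (1, 5, 4, 3, 2, 7, 6).

4 SE-corners of the 7-cell Rothe diagram give Ess(w):

[(2, 4, 1), (3, 3, 1), (4, 2, 1), (6, 6, 5)]


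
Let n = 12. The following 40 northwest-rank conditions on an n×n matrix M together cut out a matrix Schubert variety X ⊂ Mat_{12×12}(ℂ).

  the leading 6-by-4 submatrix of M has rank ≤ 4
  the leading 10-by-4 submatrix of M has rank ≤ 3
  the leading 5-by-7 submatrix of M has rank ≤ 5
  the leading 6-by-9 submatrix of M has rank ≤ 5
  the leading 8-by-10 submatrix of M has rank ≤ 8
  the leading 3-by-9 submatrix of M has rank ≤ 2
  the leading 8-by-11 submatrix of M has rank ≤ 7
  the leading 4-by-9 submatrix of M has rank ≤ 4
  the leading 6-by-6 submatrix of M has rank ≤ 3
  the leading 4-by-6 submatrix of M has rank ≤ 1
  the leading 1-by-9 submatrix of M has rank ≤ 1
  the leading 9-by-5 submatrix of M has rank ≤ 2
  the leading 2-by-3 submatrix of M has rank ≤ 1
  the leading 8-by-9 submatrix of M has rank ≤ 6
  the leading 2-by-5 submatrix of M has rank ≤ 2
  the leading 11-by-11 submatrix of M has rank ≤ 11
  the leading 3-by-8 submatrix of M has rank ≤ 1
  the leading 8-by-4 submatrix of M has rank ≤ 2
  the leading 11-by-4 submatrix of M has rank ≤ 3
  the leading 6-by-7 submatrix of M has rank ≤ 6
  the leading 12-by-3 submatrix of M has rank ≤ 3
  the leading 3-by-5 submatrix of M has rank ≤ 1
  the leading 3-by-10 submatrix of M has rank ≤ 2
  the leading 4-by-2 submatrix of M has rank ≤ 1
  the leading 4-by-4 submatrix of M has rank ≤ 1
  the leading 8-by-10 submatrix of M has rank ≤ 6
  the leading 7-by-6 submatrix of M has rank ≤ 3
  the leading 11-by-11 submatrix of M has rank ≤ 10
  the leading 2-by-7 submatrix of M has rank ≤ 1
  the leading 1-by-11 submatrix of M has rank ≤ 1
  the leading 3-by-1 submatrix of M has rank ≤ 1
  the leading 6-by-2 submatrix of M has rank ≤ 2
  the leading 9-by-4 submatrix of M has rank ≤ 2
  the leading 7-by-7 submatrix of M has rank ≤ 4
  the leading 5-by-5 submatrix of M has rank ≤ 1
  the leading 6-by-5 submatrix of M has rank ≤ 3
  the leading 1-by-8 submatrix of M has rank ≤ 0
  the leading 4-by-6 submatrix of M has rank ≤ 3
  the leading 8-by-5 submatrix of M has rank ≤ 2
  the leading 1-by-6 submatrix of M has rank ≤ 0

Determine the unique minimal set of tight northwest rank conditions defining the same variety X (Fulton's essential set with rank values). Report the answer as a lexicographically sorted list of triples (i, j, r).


Propagating the 40 rank bounds to every northwest block:

  row 1: 0, 0, 0, 0, 0, 0, 0, 0, 1, 1, 1, 1
  row 2: 1, 1, 1, 1, 1, 1, 1, 1, 2, 2, 2, 2
  row 3: 1, 1, 1, 1, 1, 1, 1, 1, 2, 2, 3, 3
  row 4: 1, 1, 1, 1, 1, 1, 2, 2, 3, 3, 4, 4
  row 5: 1, 1, 1, 1, 1, 2, 3, 3, 4, 4, 5, 5
  row 6: 1, 2, 2, 2, 2, 3, 4, 4, 5, 5, 6, 6
  row 7: 1, 2, 2, 2, 2, 3, 4, 5, 6, 6, 7, 7
  row 8: 1, 2, 2, 2, 2, 3, 4, 5, 6, 6, 7, 8
  row 9: 1, 2, 2, 2, 2, 3, 4, 5, 6, 7, 8, 9
  row 10: 1, 2, 3, 3, 3, 4, 5, 6, 7, 8, 9, 10
  row 11: 1, 2, 3, 3, 4, 5, 6, 7, 8, 9, 10, 11
  row 12: 1, 2, 3, 4, 5, 6, 7, 8, 9, 10, 11, 12

giving w = (9, 1, 11, 7, 6, 2, 8, 12, 10, 3, 5, 4) via Δ²R.

8 SE-corners of the 36-cell Rothe diagram give Ess(w):

[(1, 8, 0), (3, 8, 1), (3, 10, 2), (4, 6, 1), (5, 5, 1), (8, 10, 6), (9, 5, 2), (11, 4, 3)]


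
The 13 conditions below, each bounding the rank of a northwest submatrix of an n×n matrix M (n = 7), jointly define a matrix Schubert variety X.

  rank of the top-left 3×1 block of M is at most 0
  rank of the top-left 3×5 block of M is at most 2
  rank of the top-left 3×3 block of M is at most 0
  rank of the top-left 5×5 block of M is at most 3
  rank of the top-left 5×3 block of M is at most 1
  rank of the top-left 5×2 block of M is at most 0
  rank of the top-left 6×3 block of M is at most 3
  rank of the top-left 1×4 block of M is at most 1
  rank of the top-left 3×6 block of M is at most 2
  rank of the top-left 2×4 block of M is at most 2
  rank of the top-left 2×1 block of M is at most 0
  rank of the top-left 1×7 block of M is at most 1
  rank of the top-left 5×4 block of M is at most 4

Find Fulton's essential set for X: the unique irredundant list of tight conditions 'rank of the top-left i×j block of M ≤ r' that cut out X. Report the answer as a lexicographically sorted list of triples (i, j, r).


Propagating the 13 rank bounds to every northwest block:

  0 0 0 1 1 1 1
  0 0 0 1 2 2 2
  0 0 0 1 2 2 3
  0 0 1 2 3 3 4
  0 0 1 2 3 4 5
  1 1 2 3 4 5 6
  1 2 3 4 5 6 7

so w = (4, 5, 7, 3, 6, 1, 2).

ℓ(w)=14; the 3 essential cells (i,j,r):

[(3, 3, 0), (3, 6, 2), (5, 2, 0)]


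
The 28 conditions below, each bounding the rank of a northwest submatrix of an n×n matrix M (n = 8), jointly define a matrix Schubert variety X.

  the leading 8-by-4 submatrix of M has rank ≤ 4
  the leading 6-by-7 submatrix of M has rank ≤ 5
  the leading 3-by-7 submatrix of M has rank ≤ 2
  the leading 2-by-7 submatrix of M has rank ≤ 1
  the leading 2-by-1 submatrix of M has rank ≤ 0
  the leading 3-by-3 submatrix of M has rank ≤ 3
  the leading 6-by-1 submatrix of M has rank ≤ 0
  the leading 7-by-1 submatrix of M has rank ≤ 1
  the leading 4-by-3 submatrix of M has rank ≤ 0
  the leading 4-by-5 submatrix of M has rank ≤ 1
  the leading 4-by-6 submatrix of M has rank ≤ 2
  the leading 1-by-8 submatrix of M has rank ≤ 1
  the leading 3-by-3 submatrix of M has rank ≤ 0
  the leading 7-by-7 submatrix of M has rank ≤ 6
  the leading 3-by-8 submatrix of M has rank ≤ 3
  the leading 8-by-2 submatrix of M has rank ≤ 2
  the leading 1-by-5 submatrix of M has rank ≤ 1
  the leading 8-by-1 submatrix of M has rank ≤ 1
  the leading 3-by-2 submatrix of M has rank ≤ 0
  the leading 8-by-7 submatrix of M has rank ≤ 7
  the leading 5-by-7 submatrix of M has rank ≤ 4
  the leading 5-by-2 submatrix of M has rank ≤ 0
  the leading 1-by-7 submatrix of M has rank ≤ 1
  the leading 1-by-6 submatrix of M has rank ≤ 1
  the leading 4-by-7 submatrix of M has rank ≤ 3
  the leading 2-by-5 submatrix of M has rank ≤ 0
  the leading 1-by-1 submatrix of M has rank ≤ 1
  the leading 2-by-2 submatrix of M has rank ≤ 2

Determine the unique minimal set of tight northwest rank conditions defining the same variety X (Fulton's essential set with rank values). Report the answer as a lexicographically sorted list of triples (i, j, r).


The tightest implied rank at each (i,j), from the 28 conditions:

  R[1]: 0 | 0 | 0 | 0 | 0 | 1 | 1 | 1
  R[2]: 0 | 0 | 0 | 0 | 0 | 1 | 1 | 2
  R[3]: 0 | 0 | 0 | 1 | 1 | 2 | 2 | 3
  R[4]: 0 | 0 | 0 | 1 | 1 | 2 | 3 | 4
  R[5]: 0 | 0 | 1 | 2 | 2 | 3 | 4 | 5
  R[6]: 0 | 1 | 2 | 3 | 3 | 4 | 5 | 6
  R[7]: 1 | 2 | 3 | 4 | 4 | 5 | 6 | 7
  R[8]: 1 | 2 | 3 | 4 | 5 | 6 | 7 | 8

reading off 1-entries of Δ²R: w = (6, 8, 4, 7, 3, 2, 1, 5).

6 SE-corners of the 21-cell Rothe diagram give Ess(w):

[(2, 5, 0), (2, 7, 1), (4, 3, 0), (4, 5, 1), (5, 2, 0), (6, 1, 0)]


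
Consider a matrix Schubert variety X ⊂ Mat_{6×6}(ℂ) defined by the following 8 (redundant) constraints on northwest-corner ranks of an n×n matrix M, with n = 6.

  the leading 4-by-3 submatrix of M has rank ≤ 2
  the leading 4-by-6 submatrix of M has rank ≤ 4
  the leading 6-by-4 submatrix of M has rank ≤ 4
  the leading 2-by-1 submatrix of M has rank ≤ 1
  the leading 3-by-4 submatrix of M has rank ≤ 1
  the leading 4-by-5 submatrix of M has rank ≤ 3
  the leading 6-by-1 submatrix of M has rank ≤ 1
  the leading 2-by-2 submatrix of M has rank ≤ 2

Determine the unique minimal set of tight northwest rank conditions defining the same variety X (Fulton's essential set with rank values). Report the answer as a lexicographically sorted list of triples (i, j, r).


The tightest implied rank at each (i,j), from the 8 conditions:

  R[1]: 1 1 1 1 1 1
  R[2]: 1 1 1 1 2 2
  R[3]: 1 1 1 1 2 3
  R[4]: 1 2 2 2 3 4
  R[5]: 1 2 3 3 4 5
  R[6]: 1 2 3 4 5 6

reading off 1-entries of Δ²R: w = (1, 5, 6, 2, 3, 4).

Fulton essential set (1 of the 6 Rothe cells):

[(3, 4, 1)]


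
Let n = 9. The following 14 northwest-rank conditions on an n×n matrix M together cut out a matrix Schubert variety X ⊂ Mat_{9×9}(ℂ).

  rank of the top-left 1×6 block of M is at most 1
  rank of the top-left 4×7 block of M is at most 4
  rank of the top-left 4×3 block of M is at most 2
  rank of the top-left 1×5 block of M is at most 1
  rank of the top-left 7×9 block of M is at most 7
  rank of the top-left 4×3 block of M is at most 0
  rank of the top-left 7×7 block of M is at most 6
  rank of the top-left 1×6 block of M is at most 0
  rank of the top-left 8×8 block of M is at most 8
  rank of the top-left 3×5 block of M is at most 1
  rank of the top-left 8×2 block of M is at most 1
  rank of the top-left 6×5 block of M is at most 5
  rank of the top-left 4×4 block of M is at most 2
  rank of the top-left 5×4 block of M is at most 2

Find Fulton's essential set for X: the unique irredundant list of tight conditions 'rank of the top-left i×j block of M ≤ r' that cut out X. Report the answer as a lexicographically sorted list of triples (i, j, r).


The tightest implied rank at each (i,j), from the 14 conditions:

  R[1]: 0, 0, 0, 0, 0, 0, 1, 1, 1
  R[2]: 0, 0, 0, 1, 1, 1, 2, 2, 2
  R[3]: 0, 0, 0, 1, 1, 2, 3, 3, 3
  R[4]: 0, 0, 0, 1, 2, 3, 4, 4, 4
  R[5]: 1, 1, 1, 2, 3, 4, 5, 5, 5
  R[6]: 1, 1, 2, 3, 4, 5, 6, 6, 6
  R[7]: 1, 1, 2, 3, 4, 5, 6, 7, 7
  R[8]: 1, 1, 2, 3, 4, 5, 6, 7, 8
  R[9]: 1, 2, 3, 4, 5, 6, 7, 8, 9

the unique w with this rank table is (7, 4, 6, 5, 1, 3, 8, 9, 2).

Fulton essential set (4 of the 19 Rothe cells):

[(1, 6, 0), (3, 5, 1), (4, 3, 0), (8, 2, 1)]


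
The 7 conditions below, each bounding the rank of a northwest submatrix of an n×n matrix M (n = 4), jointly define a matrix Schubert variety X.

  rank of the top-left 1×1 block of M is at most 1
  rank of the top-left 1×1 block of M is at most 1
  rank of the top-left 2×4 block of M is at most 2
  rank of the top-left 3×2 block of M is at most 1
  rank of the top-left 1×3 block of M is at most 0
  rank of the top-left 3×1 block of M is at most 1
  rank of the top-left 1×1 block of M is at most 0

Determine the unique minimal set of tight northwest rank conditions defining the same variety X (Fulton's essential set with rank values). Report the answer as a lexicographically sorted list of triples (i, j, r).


Propagating the 7 rank bounds to every northwest block:

  0 | 0 | 0 | 1
  1 | 1 | 1 | 2
  1 | 1 | 2 | 3
  1 | 2 | 3 | 4

second differences of R give the permutation w = (4, 1, 3, 2).

Rothe diagram D(w) (4 cells), 2 SE-corners (essential conditions):

[(1, 3, 0), (3, 2, 1)]


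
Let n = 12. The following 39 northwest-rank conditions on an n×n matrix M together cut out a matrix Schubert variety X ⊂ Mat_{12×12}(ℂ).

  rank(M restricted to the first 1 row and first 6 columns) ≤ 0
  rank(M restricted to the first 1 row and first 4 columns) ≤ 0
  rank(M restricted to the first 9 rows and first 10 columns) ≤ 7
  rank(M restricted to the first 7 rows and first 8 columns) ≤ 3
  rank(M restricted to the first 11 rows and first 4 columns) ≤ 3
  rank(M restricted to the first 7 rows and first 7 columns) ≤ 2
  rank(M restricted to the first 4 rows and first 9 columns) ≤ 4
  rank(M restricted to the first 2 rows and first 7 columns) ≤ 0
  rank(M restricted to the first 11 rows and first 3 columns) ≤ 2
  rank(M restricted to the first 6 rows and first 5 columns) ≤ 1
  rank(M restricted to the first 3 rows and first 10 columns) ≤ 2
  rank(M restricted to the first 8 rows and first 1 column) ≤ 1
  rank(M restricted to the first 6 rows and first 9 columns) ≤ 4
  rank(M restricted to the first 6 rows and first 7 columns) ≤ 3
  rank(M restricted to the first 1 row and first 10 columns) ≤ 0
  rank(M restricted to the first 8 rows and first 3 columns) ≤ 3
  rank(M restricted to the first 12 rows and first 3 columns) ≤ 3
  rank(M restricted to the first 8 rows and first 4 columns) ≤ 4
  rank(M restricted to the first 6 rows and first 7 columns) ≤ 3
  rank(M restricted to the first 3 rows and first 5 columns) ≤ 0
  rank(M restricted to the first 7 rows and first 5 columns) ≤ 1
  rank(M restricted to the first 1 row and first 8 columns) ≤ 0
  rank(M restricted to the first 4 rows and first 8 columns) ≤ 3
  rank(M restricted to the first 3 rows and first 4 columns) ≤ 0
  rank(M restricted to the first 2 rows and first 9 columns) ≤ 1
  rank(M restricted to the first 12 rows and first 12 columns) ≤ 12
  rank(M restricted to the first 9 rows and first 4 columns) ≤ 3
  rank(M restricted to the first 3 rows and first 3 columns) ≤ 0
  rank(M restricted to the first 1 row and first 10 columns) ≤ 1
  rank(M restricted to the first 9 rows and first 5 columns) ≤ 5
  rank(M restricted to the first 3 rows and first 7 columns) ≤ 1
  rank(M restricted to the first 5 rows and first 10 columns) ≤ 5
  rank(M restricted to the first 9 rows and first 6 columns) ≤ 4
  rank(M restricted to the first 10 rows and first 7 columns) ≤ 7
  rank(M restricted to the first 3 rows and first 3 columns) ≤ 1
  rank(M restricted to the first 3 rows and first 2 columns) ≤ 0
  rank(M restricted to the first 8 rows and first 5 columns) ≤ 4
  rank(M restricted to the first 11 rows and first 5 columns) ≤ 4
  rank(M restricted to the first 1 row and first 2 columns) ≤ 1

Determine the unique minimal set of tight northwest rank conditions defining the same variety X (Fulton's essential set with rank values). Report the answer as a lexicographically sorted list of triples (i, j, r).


Rank table r_w(12×12) implied by the 39 constraints:

  row 1: 0 0 0 0 0 0 0 0 0 0 1 1
  row 2: 0 0 0 0 0 0 0 1 1 1 2 2
  row 3: 0 0 0 0 0 1 1 2 2 2 3 3
  row 4: 1 1 1 1 1 2 2 3 3 3 4 4
  row 5: 1 1 1 1 1 2 2 3 4 4 5 5
  row 6: 1 1 1 1 1 2 2 3 4 5 6 6
  row 7: 1 1 1 1 1 2 2 3 4 5 6 7
  row 8: 1 2 2 2 2 3 3 4 5 6 7 8
  row 9: 1 2 2 3 3 4 4 5 6 7 8 9
  row 10: 1 2 2 3 4 5 5 6 7 8 9 10
  row 11: 1 2 2 3 4 5 6 7 8 9 10 11
  row 12: 1 2 3 4 5 6 7 8 9 10 11 12

hence w(1..12) = (11, 8, 6, 1, 9, 10, 12, 2, 4, 5, 7, 3).

ℓ(w)=40; the 6 essential cells (i,j,r):

[(1, 10, 0), (2, 7, 0), (3, 5, 0), (7, 5, 1), (7, 7, 2), (11, 3, 2)]


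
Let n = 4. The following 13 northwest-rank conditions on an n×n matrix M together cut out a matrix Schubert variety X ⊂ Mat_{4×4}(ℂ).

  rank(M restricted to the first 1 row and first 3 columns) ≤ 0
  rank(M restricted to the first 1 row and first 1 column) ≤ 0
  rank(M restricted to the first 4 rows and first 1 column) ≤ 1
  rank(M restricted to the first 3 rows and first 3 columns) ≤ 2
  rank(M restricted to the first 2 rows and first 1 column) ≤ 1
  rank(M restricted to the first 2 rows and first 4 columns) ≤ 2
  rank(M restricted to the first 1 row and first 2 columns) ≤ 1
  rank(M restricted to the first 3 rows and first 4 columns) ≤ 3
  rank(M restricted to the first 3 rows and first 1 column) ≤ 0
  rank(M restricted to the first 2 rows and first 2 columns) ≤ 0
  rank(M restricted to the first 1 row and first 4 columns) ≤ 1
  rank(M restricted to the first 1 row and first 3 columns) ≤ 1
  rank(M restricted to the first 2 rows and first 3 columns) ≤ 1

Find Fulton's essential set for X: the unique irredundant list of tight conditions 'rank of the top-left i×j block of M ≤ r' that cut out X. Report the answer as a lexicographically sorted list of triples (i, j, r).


Propagating the 13 rank bounds to every northwest block:

  R[1]: 0 | 0 | 0 | 1
  R[2]: 0 | 0 | 1 | 2
  R[3]: 0 | 1 | 2 | 3
  R[4]: 1 | 2 | 3 | 4

reading off 1-entries of Δ²R: w = (4, 3, 2, 1).

|D(w)|=6, |Ess(w)|=3:

[(1, 3, 0), (2, 2, 0), (3, 1, 0)]


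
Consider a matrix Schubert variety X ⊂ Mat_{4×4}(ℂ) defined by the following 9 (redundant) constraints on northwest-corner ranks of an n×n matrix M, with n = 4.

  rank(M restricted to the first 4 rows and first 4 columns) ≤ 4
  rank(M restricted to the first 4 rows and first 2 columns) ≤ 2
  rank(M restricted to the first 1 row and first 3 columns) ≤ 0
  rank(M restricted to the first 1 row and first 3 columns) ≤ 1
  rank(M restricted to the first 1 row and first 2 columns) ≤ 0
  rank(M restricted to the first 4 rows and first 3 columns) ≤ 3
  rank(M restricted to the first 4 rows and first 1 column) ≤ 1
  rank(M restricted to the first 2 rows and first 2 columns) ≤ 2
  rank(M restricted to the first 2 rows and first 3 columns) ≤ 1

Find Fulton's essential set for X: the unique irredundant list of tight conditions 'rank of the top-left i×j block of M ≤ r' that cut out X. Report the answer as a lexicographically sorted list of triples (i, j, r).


Rank table r_w(4×4) implied by the 9 constraints:

  R[1]: 0, 0, 0, 1
  R[2]: 1, 1, 1, 2
  R[3]: 1, 2, 2, 3
  R[4]: 1, 2, 3, 4

giving w = (4, 1, 2, 3) via Δ²R.

1 SE-corner of the 3-cell Rothe diagram gives Ess(w):

[(1, 3, 0)]


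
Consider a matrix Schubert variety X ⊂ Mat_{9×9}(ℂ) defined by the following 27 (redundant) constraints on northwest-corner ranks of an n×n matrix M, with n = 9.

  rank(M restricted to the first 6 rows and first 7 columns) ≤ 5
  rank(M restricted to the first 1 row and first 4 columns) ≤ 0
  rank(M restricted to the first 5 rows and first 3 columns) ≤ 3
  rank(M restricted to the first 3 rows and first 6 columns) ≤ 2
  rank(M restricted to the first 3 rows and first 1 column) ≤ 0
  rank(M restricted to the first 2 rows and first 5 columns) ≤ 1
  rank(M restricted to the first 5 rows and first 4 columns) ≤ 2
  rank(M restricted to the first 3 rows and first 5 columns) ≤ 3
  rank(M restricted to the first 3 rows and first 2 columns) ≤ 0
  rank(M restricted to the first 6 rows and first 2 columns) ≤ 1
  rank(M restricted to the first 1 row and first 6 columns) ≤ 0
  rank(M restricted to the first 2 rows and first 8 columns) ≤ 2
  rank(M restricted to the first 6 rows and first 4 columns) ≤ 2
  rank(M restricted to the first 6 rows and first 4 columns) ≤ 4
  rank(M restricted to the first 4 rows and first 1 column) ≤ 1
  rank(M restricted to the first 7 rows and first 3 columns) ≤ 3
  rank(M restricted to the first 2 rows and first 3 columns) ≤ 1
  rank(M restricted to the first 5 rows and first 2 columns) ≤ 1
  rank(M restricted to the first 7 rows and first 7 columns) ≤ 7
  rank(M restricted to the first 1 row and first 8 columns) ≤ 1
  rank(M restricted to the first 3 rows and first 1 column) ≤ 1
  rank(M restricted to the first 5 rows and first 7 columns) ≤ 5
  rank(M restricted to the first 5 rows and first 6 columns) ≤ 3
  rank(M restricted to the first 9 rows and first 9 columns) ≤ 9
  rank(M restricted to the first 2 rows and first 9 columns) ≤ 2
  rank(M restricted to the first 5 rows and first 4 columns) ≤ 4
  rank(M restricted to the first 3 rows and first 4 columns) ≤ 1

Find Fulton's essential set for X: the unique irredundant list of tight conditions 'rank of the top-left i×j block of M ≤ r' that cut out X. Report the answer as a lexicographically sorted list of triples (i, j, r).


Propagating the 27 rank bounds to every northwest block:

  0 0 0 0 0 0 1 1 1
  0 0 1 1 1 1 2 2 2
  0 0 1 1 2 2 3 3 3
  1 1 2 2 3 3 4 4 4
  1 1 2 2 3 3 4 5 5
  1 1 2 2 3 4 5 6 6
  1 2 3 3 4 5 6 7 7
  1 2 3 4 5 6 7 8 8
  1 2 3 4 5 6 7 8 9

second differences of R give the permutation w = (7, 3, 5, 1, 8, 6, 2, 4, 9).

Fulton essential set (6 of the 16 Rothe cells):

[(1, 6, 0), (3, 2, 0), (3, 4, 1), (5, 6, 3), (6, 2, 1), (6, 4, 2)]
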